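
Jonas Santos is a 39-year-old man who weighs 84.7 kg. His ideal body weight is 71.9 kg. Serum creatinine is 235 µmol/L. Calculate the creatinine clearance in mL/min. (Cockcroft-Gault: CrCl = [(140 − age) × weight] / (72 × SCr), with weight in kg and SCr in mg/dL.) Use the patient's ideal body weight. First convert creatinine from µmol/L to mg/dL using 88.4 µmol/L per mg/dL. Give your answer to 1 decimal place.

37.9 mL/min

SCr = 235 / 88.4 = 2.658 mg/dL
CrCl = (140 − 39) × 71.9 / (72 × 2.658) = 7261.9 / 191.38 ≈ 37.9 mL/min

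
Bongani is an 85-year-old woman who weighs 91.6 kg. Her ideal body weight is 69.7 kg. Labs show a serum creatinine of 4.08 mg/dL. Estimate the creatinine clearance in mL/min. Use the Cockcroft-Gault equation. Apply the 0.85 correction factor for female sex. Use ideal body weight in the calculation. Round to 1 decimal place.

CrCl = (140 − 85) × 69.7 / (72 × 4.08) × 0.85 = 3833.5 / 293.76 × 0.85 ≈ 11.1 mL/min

11.1 mL/min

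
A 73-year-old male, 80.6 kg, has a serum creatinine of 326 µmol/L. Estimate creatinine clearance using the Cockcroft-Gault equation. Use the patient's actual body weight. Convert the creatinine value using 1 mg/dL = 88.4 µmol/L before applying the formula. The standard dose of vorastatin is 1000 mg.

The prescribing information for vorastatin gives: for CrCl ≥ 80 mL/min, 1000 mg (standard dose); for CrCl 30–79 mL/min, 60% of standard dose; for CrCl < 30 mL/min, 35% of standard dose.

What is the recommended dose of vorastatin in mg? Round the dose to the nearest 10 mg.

SCr = 326 / 88.4 = 3.688 mg/dL
CrCl = (140 − 73) × 80.6 / (72 × 3.688) = 5400.2 / 265.54 ≈ 20.3 mL/min
CrCl ≈ 20 mL/min → bracket < 30 mL/min.
35% of 1000 mg = 350 mg

350 mg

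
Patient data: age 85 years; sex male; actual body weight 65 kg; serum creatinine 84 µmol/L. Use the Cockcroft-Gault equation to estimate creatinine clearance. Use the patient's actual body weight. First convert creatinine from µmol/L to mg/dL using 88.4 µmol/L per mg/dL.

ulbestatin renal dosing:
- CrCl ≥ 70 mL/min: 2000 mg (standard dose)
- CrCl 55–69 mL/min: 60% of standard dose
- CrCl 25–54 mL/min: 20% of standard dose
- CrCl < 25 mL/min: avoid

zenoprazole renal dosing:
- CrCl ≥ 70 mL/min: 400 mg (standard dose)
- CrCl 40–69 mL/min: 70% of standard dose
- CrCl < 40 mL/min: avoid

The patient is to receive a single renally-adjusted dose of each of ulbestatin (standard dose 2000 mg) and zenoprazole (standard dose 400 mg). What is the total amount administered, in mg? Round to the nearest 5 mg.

SCr = 84 / 88.4 = 0.95 mg/dL
CrCl = (140 − 85) × 65 / (72 × 0.95) = 3575.0 / 68.40 ≈ 52.3 mL/min
CrCl ≈ 52 mL/min.
ulbestatin: 25–54 mL/min → 20% of 2000 mg = 400 mg.
zenoprazole: 40–69 mL/min → 70% of 400 mg = 280 mg.
Total = 400 + 280 = 680 mg.

680 mg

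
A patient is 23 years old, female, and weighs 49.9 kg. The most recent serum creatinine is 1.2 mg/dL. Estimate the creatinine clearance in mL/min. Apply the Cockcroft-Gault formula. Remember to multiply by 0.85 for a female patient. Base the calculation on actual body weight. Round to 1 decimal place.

CrCl = (140 − 23) × 49.9 / (72 × 1.2) × 0.85 = 5838.3 / 86.40 × 0.85 ≈ 57.4 mL/min

57.4 mL/min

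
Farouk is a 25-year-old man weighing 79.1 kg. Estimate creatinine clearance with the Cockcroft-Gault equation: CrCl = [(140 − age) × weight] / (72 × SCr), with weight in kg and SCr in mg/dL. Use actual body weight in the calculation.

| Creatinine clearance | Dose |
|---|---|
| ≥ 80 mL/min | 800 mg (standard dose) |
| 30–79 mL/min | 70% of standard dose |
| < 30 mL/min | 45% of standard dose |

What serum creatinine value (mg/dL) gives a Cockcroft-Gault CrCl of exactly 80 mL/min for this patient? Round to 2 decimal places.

1.58 mg/dL

Standard dose requires CrCl ≥ 80 mL/min.
Set (140 − 25) × 79.1 / (72 × SCr) = 80
SCr = (140 − 25) × 79.1 / (72 × 80) = 1.579 mg/dL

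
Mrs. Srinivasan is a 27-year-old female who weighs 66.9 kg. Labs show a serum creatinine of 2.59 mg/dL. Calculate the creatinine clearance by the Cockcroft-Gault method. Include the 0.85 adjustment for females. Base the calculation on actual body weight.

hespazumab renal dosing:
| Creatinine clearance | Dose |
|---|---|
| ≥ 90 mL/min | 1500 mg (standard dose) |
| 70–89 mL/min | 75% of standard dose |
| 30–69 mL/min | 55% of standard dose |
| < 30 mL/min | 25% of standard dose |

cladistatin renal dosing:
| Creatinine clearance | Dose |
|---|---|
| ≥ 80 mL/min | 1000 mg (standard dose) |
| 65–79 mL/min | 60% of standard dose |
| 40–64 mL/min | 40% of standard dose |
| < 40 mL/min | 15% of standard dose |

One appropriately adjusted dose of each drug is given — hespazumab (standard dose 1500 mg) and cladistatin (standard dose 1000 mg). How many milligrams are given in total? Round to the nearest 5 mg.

CrCl = (140 − 27) × 66.9 / (72 × 2.59) × 0.85 = 7559.7 / 186.48 × 0.85 ≈ 34.5 mL/min
CrCl ≈ 34 mL/min.
hespazumab: 30–69 mL/min → 55% of 1500 mg = 825 mg.
cladistatin: < 40 mL/min → 15% of 1000 mg = 150 mg.
Total = 825 + 150 = 975 mg.

975 mg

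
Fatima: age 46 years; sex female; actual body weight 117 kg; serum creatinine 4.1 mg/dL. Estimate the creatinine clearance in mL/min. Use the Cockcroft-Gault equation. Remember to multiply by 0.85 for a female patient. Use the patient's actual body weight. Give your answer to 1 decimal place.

31.7 mL/min

CrCl = (140 − 46) × 117 / (72 × 4.1) × 0.85 = 10998.0 / 295.20 × 0.85 ≈ 31.7 mL/min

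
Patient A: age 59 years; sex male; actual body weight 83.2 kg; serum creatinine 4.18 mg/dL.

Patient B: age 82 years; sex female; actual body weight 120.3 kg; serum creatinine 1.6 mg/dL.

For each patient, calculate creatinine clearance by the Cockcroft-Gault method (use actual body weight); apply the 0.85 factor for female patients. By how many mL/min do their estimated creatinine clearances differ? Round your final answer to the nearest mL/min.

Patient A: CrCl = (140 − 59) × 83.2 / (72 × 4.18) = 6739.2 / 300.96 ≈ 22.4 mL/min
Patient B: CrCl = (140 − 82) × 120.3 / (72 × 1.6) × 0.85 = 6977.4 / 115.20 × 0.85 ≈ 51.5 mL/min
|22.4 − 51.5| = 29.1 mL/min

29 mL/min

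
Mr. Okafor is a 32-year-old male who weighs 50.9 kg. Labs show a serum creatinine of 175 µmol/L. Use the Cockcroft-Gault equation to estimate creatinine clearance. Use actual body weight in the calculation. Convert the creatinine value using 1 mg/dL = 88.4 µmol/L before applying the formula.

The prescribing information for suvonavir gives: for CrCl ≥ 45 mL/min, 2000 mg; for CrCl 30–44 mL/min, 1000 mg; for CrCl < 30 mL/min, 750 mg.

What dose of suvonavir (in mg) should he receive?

1000 mg

SCr = 175 / 88.4 = 1.98 mg/dL
CrCl = (140 − 32) × 50.9 / (72 × 1.98) = 5497.2 / 142.56 ≈ 38.6 mL/min
CrCl ≈ 39 mL/min → bracket 30–44 mL/min.
Dose for this bracket: 1000 mg.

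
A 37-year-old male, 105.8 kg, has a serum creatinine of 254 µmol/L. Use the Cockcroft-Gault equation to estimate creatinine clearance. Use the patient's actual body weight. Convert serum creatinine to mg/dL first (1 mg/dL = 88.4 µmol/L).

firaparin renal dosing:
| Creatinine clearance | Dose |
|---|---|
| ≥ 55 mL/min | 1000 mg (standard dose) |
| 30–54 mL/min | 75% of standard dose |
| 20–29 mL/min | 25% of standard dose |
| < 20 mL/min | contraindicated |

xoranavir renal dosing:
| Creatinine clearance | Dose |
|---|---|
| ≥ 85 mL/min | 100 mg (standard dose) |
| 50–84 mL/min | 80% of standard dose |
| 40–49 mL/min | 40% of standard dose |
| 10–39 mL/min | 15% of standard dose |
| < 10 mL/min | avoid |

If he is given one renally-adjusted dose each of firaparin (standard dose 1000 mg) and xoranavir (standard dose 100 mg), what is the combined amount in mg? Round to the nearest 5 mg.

830 mg

SCr = 254 / 88.4 = 2.873 mg/dL
CrCl = (140 − 37) × 105.8 / (72 × 2.873) = 10897.4 / 206.86 ≈ 52.7 mL/min
CrCl ≈ 53 mL/min.
firaparin: 30–54 mL/min → 75% of 1000 mg = 750 mg.
xoranavir: 50–84 mL/min → 80% of 100 mg = 80 mg.
Total = 750 + 80 = 830 mg.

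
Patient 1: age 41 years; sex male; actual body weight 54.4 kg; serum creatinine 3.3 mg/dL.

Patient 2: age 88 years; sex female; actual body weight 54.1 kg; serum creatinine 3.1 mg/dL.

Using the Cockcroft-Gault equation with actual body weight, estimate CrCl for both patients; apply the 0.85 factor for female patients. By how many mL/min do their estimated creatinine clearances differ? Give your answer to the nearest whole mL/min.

12 mL/min

Patient 1: CrCl = (140 − 41) × 54.4 / (72 × 3.3) = 5385.6 / 237.60 ≈ 22.7 mL/min
Patient 2: CrCl = (140 − 88) × 54.1 / (72 × 3.1) × 0.85 = 2813.2 / 223.20 × 0.85 ≈ 10.7 mL/min
|22.7 − 10.7| = 12.0 mL/min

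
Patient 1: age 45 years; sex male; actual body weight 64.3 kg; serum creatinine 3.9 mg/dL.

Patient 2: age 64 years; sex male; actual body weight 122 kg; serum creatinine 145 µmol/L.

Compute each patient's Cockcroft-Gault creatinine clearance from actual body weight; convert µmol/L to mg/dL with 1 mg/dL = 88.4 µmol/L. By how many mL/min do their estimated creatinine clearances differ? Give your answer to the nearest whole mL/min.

Patient 1: CrCl = (140 − 45) × 64.3 / (72 × 3.9) = 6108.5 / 280.80 ≈ 21.8 mL/min
Patient 2: SCr = 145 / 88.4 = 1.64 mg/dL
Patient 2: CrCl = (140 − 64) × 122 / (72 × 1.64) = 9272.0 / 118.08 ≈ 78.5 mL/min
|21.8 − 78.5| = 56.7 mL/min

57 mL/min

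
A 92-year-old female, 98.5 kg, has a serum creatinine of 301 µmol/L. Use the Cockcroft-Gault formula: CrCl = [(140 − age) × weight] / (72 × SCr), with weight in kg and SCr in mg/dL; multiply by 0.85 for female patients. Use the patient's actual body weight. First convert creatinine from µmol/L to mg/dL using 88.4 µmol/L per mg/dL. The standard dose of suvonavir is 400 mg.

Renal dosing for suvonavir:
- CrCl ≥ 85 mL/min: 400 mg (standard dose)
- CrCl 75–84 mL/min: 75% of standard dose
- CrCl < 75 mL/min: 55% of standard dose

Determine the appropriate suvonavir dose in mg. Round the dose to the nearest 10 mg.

SCr = 301 / 88.4 = 3.405 mg/dL
CrCl = (140 − 92) × 98.5 / (72 × 3.405) × 0.85 = 4728.0 / 245.16 × 0.85 ≈ 16.4 mL/min
CrCl ≈ 16 mL/min → bracket < 75 mL/min.
55% of 400 mg = 220 mg

220 mg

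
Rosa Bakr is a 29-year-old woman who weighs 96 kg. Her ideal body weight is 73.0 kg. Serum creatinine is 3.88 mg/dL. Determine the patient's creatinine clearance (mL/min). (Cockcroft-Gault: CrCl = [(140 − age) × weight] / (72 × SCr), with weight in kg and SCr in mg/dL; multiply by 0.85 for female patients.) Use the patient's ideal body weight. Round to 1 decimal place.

24.7 mL/min

CrCl = (140 − 29) × 73 / (72 × 3.88) × 0.85 = 8103.0 / 279.36 × 0.85 ≈ 24.7 mL/min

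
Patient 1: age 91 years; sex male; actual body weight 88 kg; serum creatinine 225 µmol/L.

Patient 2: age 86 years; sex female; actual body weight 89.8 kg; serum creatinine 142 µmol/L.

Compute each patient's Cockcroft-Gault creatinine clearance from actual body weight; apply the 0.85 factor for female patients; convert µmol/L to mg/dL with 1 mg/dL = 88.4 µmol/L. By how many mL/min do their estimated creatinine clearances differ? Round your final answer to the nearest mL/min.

Patient 1: SCr = 225 / 88.4 = 2.545 mg/dL
Patient 1: CrCl = (140 − 91) × 88 / (72 × 2.545) = 4312.0 / 183.24 ≈ 23.5 mL/min
Patient 2: SCr = 142 / 88.4 = 1.606 mg/dL
Patient 2: CrCl = (140 − 86) × 89.8 / (72 × 1.606) × 0.85 = 4849.2 / 115.63 × 0.85 ≈ 35.6 mL/min
|23.5 − 35.6| = 12.1 mL/min

12 mL/min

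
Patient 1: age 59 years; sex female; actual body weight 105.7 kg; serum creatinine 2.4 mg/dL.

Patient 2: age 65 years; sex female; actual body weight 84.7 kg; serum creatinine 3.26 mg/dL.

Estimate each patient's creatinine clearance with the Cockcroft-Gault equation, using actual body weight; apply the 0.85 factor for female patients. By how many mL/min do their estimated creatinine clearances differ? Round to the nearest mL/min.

19 mL/min

Patient 1: CrCl = (140 − 59) × 105.7 / (72 × 2.4) × 0.85 = 8561.7 / 172.80 × 0.85 ≈ 42.1 mL/min
Patient 2: CrCl = (140 − 65) × 84.7 / (72 × 3.26) × 0.85 = 6352.5 / 234.72 × 0.85 ≈ 23.0 mL/min
|42.1 − 23.0| = 19.1 mL/min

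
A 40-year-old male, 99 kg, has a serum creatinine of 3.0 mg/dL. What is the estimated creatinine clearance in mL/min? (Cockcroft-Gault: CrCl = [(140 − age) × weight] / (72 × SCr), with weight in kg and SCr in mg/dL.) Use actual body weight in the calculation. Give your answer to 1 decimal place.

CrCl = (140 − 40) × 99 / (72 × 3) = 9900.0 / 216.00 ≈ 45.8 mL/min

45.8 mL/min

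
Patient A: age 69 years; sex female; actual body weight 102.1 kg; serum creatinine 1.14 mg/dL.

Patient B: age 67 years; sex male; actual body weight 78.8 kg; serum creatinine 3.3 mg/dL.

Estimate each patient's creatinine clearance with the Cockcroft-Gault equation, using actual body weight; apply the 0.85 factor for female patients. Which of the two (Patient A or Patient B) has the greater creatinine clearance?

Patient A: CrCl = (140 − 69) × 102.1 / (72 × 1.14) × 0.85 = 7249.1 / 82.08 × 0.85 ≈ 75.1 mL/min
Patient B: CrCl = (140 − 67) × 78.8 / (72 × 3.3) = 5752.4 / 237.60 ≈ 24.2 mL/min
75.1 vs 24.2 mL/min → Patient A is higher.

Patient A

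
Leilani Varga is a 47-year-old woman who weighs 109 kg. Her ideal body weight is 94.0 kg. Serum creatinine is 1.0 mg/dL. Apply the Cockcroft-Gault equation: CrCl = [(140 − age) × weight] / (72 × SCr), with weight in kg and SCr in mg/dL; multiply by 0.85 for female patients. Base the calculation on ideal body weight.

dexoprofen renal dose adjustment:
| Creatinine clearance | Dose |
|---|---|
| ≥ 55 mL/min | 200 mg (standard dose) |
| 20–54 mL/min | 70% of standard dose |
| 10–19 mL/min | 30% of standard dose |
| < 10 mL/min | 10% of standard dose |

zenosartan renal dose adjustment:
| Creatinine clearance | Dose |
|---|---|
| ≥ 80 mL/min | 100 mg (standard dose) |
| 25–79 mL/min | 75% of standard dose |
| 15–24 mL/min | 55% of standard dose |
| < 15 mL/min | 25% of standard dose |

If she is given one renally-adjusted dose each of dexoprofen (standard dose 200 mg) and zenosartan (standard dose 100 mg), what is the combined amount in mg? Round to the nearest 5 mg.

300 mg

CrCl = (140 − 47) × 94 / (72 × 1) × 0.85 = 8742.0 / 72.00 × 0.85 ≈ 103.2 mL/min
CrCl ≈ 103 mL/min.
dexoprofen: ≥ 55 mL/min → 100% of 200 mg = 200 mg.
zenosartan: ≥ 80 mL/min → 100% of 100 mg = 100 mg.
Total = 200 + 100 = 300 mg.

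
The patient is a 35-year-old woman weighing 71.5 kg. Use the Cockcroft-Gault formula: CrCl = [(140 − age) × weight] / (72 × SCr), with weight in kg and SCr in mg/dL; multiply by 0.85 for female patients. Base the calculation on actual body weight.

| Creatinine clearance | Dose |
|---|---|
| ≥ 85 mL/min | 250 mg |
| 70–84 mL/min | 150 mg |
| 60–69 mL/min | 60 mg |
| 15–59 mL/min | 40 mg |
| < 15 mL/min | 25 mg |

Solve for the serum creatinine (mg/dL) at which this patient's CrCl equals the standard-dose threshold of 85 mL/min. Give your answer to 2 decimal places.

1.04 mg/dL

Standard dose requires CrCl ≥ 85 mL/min.
Set (140 − 35) × 71.5 × 0.85 / (72 × SCr) = 85
SCr = (140 − 35) × 71.5 × 0.85 / (72 × 85) = 1.043 mg/dL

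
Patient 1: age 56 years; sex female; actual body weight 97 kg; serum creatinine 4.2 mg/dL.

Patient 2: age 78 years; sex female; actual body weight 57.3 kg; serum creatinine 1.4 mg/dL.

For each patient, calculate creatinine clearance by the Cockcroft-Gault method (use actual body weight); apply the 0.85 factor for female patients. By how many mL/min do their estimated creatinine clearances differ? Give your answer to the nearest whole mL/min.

Patient 1: CrCl = (140 − 56) × 97 / (72 × 4.2) × 0.85 = 8148.0 / 302.40 × 0.85 ≈ 22.9 mL/min
Patient 2: CrCl = (140 − 78) × 57.3 / (72 × 1.4) × 0.85 = 3552.6 / 100.80 × 0.85 ≈ 30.0 mL/min
|22.9 − 30.0| = 7.1 mL/min

7 mL/min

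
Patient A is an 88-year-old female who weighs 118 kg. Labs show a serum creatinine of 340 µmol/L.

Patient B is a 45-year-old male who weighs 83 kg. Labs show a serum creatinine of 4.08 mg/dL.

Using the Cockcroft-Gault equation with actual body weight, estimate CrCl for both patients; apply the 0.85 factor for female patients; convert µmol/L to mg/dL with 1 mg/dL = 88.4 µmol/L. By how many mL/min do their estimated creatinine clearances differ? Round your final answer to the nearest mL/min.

Patient A: SCr = 340 / 88.4 = 3.846 mg/dL
Patient A: CrCl = (140 − 88) × 118 / (72 × 3.846) × 0.85 = 6136.0 / 276.91 × 0.85 ≈ 18.8 mL/min
Patient B: CrCl = (140 − 45) × 83 / (72 × 4.08) = 7885.0 / 293.76 ≈ 26.8 mL/min
|18.8 − 26.8| = 8.0 mL/min

8 mL/min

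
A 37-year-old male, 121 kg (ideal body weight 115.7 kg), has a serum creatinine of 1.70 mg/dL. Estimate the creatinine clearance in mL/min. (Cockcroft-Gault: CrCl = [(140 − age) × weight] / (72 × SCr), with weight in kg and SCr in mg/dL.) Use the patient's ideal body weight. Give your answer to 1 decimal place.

CrCl = (140 − 37) × 115.7 / (72 × 1.7) = 11917.1 / 122.40 ≈ 97.4 mL/min

97.4 mL/min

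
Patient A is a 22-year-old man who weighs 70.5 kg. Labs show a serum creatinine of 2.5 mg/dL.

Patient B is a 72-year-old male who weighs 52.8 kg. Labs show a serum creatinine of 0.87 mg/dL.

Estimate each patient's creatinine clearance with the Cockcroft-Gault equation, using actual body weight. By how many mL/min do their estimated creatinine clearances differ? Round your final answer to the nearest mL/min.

11 mL/min

Patient A: CrCl = (140 − 22) × 70.5 / (72 × 2.5) = 8319.0 / 180.00 ≈ 46.2 mL/min
Patient B: CrCl = (140 − 72) × 52.8 / (72 × 0.87) = 3590.4 / 62.64 ≈ 57.3 mL/min
|46.2 − 57.3| = 11.1 mL/min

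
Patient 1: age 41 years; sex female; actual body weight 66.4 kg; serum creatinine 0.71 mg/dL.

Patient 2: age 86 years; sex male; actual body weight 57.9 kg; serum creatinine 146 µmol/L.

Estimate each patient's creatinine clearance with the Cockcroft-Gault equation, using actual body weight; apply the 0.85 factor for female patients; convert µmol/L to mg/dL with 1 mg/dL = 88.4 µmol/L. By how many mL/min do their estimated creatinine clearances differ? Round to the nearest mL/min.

83 mL/min

Patient 1: CrCl = (140 − 41) × 66.4 / (72 × 0.71) × 0.85 = 6573.6 / 51.12 × 0.85 ≈ 109.3 mL/min
Patient 2: SCr = 146 / 88.4 = 1.652 mg/dL
Patient 2: CrCl = (140 − 86) × 57.9 / (72 × 1.652) = 3126.6 / 118.94 ≈ 26.3 mL/min
|109.3 − 26.3| = 83.0 mL/min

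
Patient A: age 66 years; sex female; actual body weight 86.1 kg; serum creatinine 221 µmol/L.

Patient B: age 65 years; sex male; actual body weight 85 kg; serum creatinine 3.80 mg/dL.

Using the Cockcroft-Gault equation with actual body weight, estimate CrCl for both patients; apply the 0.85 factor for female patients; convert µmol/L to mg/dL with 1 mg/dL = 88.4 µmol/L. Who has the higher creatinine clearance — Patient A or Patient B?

Patient A

Patient A: SCr = 221 / 88.4 = 2.5 mg/dL
Patient A: CrCl = (140 − 66) × 86.1 / (72 × 2.5) × 0.85 = 6371.4 / 180.00 × 0.85 ≈ 30.1 mL/min
Patient B: CrCl = (140 − 65) × 85 / (72 × 3.8) = 6375.0 / 273.60 ≈ 23.3 mL/min
30.1 vs 23.3 mL/min → Patient A is higher.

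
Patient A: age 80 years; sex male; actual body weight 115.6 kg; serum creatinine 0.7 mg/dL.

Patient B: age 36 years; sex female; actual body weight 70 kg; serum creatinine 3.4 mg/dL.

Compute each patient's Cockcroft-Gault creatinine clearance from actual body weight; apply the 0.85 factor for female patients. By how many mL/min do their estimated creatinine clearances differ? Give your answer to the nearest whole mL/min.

Patient A: CrCl = (140 − 80) × 115.6 / (72 × 0.7) = 6936.0 / 50.40 ≈ 137.6 mL/min
Patient B: CrCl = (140 − 36) × 70 / (72 × 3.4) × 0.85 = 7280.0 / 244.80 × 0.85 ≈ 25.3 mL/min
|137.6 − 25.3| = 112.3 mL/min

112 mL/min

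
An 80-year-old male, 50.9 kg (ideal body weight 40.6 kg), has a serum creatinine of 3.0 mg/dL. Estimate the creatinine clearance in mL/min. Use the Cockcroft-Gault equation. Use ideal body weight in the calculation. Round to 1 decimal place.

11.3 mL/min

CrCl = (140 − 80) × 40.6 / (72 × 3) = 2436.0 / 216.00 ≈ 11.3 mL/min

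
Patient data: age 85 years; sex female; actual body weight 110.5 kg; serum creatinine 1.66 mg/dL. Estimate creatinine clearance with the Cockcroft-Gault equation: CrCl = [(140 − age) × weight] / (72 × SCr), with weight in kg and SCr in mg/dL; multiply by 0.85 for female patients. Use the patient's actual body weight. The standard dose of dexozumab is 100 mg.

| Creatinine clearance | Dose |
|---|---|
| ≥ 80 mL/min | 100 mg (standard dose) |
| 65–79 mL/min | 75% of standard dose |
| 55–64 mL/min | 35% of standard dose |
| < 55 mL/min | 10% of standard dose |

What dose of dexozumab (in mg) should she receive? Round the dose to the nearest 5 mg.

CrCl = (140 − 85) × 110.5 / (72 × 1.66) × 0.85 = 6077.5 / 119.52 × 0.85 ≈ 43.2 mL/min
CrCl ≈ 43 mL/min → bracket < 55 mL/min.
10% of 100 mg = 10 mg

10 mg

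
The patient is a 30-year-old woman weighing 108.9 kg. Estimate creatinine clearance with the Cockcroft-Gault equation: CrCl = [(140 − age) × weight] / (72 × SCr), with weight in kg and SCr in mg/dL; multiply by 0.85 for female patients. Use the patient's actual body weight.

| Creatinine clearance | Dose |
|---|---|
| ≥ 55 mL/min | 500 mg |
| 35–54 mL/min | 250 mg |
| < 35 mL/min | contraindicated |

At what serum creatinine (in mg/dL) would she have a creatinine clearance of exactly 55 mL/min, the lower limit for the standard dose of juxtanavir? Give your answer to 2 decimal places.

Standard dose requires CrCl ≥ 55 mL/min.
Set (140 − 30) × 108.9 × 0.85 / (72 × SCr) = 55
SCr = (140 − 30) × 108.9 × 0.85 / (72 × 55) = 2.571 mg/dL

2.57 mg/dL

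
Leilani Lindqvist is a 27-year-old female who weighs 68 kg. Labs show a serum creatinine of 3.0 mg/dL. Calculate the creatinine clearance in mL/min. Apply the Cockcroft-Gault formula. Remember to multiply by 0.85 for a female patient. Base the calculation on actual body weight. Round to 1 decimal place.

30.2 mL/min

CrCl = (140 − 27) × 68 / (72 × 3) × 0.85 = 7684.0 / 216.00 × 0.85 ≈ 30.2 mL/min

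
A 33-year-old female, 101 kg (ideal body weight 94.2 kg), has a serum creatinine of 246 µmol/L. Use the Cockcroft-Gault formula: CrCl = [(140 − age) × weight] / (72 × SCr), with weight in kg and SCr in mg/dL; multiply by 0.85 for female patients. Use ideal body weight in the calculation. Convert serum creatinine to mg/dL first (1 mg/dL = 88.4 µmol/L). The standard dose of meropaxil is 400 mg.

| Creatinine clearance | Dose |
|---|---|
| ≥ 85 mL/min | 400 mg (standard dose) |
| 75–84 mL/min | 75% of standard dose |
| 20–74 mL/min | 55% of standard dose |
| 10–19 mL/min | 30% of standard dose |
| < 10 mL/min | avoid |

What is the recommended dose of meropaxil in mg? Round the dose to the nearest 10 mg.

220 mg

SCr = 246 / 88.4 = 2.783 mg/dL
CrCl = (140 − 33) × 94.2 / (72 × 2.783) × 0.85 = 10079.4 / 200.38 × 0.85 ≈ 42.8 mL/min
CrCl ≈ 43 mL/min → bracket 20–74 mL/min.
55% of 400 mg = 220 mg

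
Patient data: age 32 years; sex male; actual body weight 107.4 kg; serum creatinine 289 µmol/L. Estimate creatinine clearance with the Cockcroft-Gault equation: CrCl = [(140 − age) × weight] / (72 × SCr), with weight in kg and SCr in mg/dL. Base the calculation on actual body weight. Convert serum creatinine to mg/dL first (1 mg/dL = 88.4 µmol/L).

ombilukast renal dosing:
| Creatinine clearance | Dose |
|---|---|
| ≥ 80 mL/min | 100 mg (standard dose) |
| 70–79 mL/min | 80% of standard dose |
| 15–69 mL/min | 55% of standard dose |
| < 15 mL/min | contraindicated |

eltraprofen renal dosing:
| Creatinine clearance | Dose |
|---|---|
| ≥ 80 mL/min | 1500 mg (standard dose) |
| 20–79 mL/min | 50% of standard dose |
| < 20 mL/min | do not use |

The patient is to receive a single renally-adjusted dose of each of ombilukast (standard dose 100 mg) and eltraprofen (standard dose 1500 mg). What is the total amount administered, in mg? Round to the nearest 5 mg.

805 mg

SCr = 289 / 88.4 = 3.269 mg/dL
CrCl = (140 − 32) × 107.4 / (72 × 3.269) = 11599.2 / 235.37 ≈ 49.3 mL/min
CrCl ≈ 49 mL/min.
ombilukast: 15–69 mL/min → 55% of 100 mg = 55 mg.
eltraprofen: 20–79 mL/min → 50% of 1500 mg = 750 mg.
Total = 55 + 750 = 805 mg.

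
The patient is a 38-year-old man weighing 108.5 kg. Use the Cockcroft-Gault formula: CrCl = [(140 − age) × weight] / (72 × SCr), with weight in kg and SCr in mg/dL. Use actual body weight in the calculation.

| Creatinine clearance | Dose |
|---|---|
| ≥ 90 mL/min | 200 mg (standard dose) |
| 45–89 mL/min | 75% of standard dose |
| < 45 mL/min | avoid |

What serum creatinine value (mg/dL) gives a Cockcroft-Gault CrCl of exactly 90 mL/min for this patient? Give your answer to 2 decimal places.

1.71 mg/dL

Standard dose requires CrCl ≥ 90 mL/min.
Set (140 − 38) × 108.5 / (72 × SCr) = 90
SCr = (140 − 38) × 108.5 / (72 × 90) = 1.708 mg/dL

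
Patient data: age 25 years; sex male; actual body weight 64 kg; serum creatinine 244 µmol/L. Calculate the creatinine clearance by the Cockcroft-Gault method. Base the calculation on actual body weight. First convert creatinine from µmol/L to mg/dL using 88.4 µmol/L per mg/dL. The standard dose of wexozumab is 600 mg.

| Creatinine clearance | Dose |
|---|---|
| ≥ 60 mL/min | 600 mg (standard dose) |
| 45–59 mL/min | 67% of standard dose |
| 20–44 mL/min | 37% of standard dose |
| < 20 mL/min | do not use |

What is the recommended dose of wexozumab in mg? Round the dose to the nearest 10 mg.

220 mg

SCr = 244 / 88.4 = 2.76 mg/dL
CrCl = (140 − 25) × 64 / (72 × 2.76) = 7360.0 / 198.72 ≈ 37.0 mL/min
CrCl ≈ 37 mL/min → bracket 20–44 mL/min.
37% of 600 mg = 222 mg → 220 mg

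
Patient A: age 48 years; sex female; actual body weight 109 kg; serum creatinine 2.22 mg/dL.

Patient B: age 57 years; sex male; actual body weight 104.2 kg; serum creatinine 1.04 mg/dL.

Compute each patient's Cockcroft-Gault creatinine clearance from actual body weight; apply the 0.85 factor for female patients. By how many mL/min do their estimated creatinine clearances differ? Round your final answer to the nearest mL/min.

62 mL/min

Patient A: CrCl = (140 − 48) × 109 / (72 × 2.22) × 0.85 = 10028.0 / 159.84 × 0.85 ≈ 53.3 mL/min
Patient B: CrCl = (140 − 57) × 104.2 / (72 × 1.04) = 8648.6 / 74.88 ≈ 115.5 mL/min
|53.3 − 115.5| = 62.2 mL/min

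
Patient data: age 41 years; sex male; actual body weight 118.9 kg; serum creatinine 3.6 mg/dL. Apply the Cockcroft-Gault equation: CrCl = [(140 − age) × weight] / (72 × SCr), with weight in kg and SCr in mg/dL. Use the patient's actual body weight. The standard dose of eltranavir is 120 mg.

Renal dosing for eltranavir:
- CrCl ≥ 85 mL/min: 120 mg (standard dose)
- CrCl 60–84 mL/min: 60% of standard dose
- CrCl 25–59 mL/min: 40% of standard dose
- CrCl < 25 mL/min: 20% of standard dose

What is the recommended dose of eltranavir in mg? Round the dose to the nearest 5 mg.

CrCl = (140 − 41) × 118.9 / (72 × 3.6) = 11771.1 / 259.20 ≈ 45.4 mL/min
CrCl ≈ 45 mL/min → bracket 25–59 mL/min.
40% of 120 mg = 48 mg → 50 mg

50 mg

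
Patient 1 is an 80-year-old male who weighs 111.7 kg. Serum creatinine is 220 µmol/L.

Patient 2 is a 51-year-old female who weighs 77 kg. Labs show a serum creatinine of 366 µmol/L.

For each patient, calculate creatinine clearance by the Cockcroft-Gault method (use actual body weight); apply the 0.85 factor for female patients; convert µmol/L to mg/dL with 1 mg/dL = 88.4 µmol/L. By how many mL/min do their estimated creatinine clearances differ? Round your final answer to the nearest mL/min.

Patient 1: SCr = 220 / 88.4 = 2.489 mg/dL
Patient 1: CrCl = (140 − 80) × 111.7 / (72 × 2.489) = 6702.0 / 179.21 ≈ 37.4 mL/min
Patient 2: SCr = 366 / 88.4 = 4.14 mg/dL
Patient 2: CrCl = (140 − 51) × 77 / (72 × 4.14) × 0.85 = 6853.0 / 298.08 × 0.85 ≈ 19.5 mL/min
|37.4 − 19.5| = 17.9 mL/min

18 mL/min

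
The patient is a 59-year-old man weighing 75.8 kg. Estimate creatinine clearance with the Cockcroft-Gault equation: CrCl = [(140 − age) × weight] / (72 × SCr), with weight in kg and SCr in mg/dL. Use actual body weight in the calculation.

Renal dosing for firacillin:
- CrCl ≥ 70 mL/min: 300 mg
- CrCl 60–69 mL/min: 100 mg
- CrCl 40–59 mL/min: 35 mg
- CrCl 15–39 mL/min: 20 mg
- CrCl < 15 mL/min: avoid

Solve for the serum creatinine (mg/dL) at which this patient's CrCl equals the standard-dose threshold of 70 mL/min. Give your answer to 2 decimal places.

1.22 mg/dL

Standard dose requires CrCl ≥ 70 mL/min.
Set (140 − 59) × 75.8 / (72 × SCr) = 70
SCr = (140 − 59) × 75.8 / (72 × 70) = 1.218 mg/dL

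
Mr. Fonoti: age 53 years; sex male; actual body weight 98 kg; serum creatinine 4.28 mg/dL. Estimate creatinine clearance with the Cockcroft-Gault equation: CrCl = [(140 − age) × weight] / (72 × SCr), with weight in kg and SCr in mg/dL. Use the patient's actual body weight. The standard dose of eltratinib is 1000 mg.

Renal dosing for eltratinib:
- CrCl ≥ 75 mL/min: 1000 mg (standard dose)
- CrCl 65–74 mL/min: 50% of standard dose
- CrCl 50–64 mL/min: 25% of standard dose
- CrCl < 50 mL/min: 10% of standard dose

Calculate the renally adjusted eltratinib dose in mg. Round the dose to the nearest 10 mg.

100 mg

CrCl = (140 − 53) × 98 / (72 × 4.28) = 8526.0 / 308.16 ≈ 27.7 mL/min
CrCl ≈ 28 mL/min → bracket < 50 mL/min.
10% of 1000 mg = 100 mg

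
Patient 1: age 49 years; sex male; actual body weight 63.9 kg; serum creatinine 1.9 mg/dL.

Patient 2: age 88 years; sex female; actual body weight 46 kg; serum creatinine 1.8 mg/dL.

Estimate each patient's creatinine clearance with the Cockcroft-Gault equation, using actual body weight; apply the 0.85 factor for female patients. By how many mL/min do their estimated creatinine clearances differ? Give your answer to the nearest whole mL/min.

Patient 1: CrCl = (140 − 49) × 63.9 / (72 × 1.9) = 5814.9 / 136.80 ≈ 42.5 mL/min
Patient 2: CrCl = (140 − 88) × 46 / (72 × 1.8) × 0.85 = 2392.0 / 129.60 × 0.85 ≈ 15.7 mL/min
|42.5 − 15.7| = 26.8 mL/min

27 mL/min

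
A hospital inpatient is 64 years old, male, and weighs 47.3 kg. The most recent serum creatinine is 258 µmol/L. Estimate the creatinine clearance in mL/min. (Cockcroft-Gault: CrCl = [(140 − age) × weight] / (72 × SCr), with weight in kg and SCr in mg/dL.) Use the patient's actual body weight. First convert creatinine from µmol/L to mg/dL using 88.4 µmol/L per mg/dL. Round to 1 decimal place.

17.1 mL/min

SCr = 258 / 88.4 = 2.919 mg/dL
CrCl = (140 − 64) × 47.3 / (72 × 2.919) = 3594.8 / 210.17 ≈ 17.1 mL/min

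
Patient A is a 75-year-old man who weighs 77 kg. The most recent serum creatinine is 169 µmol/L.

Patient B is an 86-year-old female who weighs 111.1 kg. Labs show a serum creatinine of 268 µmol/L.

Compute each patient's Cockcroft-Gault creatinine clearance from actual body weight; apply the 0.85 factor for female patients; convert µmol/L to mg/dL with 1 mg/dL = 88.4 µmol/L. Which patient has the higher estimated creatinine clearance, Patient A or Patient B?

Patient A

Patient A: SCr = 169 / 88.4 = 1.912 mg/dL
Patient A: CrCl = (140 − 75) × 77 / (72 × 1.912) = 5005.0 / 137.66 ≈ 36.4 mL/min
Patient B: SCr = 268 / 88.4 = 3.032 mg/dL
Patient B: CrCl = (140 − 86) × 111.1 / (72 × 3.032) × 0.85 = 5999.4 / 218.30 × 0.85 ≈ 23.4 mL/min
36.4 vs 23.4 mL/min → Patient A is higher.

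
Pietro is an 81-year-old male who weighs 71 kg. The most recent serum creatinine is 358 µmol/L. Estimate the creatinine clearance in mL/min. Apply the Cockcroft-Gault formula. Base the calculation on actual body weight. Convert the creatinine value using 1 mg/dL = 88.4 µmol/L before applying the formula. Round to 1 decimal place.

SCr = 358 / 88.4 = 4.05 mg/dL
CrCl = (140 − 81) × 71 / (72 × 4.05) = 4189.0 / 291.60 ≈ 14.4 mL/min

14.4 mL/min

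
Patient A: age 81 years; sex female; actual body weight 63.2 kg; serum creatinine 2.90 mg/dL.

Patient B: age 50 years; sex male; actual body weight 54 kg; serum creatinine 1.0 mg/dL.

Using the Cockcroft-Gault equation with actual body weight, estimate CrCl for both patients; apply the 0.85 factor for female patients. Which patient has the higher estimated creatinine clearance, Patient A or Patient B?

Patient B

Patient A: CrCl = (140 − 81) × 63.2 / (72 × 2.9) × 0.85 = 3728.8 / 208.80 × 0.85 ≈ 15.2 mL/min
Patient B: CrCl = (140 − 50) × 54 / (72 × 1) = 4860.0 / 72.00 ≈ 67.5 mL/min
15.2 vs 67.5 mL/min → Patient B is higher.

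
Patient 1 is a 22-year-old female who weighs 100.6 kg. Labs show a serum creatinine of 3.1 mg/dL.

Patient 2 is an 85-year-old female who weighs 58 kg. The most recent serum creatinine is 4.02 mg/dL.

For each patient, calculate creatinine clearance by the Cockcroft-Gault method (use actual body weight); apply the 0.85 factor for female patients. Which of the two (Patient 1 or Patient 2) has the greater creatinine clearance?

Patient 1

Patient 1: CrCl = (140 − 22) × 100.6 / (72 × 3.1) × 0.85 = 11870.8 / 223.20 × 0.85 ≈ 45.2 mL/min
Patient 2: CrCl = (140 − 85) × 58 / (72 × 4.02) × 0.85 = 3190.0 / 289.44 × 0.85 ≈ 9.4 mL/min
45.2 vs 9.4 mL/min → Patient 1 is higher.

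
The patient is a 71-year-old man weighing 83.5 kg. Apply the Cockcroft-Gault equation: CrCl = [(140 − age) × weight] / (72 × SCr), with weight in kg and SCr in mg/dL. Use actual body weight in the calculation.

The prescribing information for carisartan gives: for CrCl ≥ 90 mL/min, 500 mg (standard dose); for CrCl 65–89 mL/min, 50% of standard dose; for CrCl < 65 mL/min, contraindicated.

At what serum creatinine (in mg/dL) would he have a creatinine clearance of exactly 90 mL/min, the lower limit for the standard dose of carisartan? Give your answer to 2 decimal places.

0.89 mg/dL

Standard dose requires CrCl ≥ 90 mL/min.
Set (140 − 71) × 83.5 / (72 × SCr) = 90
SCr = (140 − 71) × 83.5 / (72 × 90) = 0.889 mg/dL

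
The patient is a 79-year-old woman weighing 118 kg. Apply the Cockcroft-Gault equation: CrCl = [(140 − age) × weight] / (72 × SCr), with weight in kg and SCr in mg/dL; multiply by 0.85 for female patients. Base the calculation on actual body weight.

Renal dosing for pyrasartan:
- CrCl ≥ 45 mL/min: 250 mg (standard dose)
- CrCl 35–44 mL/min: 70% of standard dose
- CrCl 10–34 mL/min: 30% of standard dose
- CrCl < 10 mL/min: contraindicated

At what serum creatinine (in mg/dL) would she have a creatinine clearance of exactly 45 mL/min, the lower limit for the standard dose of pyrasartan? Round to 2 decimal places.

1.89 mg/dL

Standard dose requires CrCl ≥ 45 mL/min.
Set (140 − 79) × 118 × 0.85 / (72 × SCr) = 45
SCr = (140 − 79) × 118 × 0.85 / (72 × 45) = 1.888 mg/dL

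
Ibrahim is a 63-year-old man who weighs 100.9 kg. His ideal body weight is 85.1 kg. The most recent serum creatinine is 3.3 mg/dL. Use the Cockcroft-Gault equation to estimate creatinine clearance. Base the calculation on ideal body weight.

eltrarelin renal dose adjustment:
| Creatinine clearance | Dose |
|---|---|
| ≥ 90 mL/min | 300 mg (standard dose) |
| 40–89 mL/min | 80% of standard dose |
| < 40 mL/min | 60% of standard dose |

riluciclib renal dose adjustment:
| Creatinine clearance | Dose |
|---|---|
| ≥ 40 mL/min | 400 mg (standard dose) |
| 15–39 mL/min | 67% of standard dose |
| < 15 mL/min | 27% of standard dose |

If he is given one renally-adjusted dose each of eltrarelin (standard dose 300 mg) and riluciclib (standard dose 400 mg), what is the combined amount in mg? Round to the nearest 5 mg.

450 mg

CrCl = (140 − 63) × 85.1 / (72 × 3.3) = 6552.7 / 237.60 ≈ 27.6 mL/min
CrCl ≈ 28 mL/min.
eltrarelin: < 40 mL/min → 60% of 300 mg = 180 mg.
riluciclib: 15–39 mL/min → 67% of 400 mg = 268 mg.
Total = 180 + 268 = 448 mg.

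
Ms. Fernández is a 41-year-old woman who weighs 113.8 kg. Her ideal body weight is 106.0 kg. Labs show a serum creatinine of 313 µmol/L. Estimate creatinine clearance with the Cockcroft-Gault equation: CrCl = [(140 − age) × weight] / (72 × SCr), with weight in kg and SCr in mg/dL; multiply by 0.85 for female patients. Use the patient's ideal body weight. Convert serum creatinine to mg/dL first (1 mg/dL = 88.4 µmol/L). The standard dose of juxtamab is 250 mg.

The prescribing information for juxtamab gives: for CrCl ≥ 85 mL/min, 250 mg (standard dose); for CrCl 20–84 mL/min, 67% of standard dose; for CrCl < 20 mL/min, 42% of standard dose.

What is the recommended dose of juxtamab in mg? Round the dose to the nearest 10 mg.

170 mg

SCr = 313 / 88.4 = 3.541 mg/dL
CrCl = (140 − 41) × 106 / (72 × 3.541) × 0.85 = 10494.0 / 254.95 × 0.85 ≈ 35.0 mL/min
CrCl ≈ 35 mL/min → bracket 20–84 mL/min.
67% of 250 mg = 167.5 mg → 170 mg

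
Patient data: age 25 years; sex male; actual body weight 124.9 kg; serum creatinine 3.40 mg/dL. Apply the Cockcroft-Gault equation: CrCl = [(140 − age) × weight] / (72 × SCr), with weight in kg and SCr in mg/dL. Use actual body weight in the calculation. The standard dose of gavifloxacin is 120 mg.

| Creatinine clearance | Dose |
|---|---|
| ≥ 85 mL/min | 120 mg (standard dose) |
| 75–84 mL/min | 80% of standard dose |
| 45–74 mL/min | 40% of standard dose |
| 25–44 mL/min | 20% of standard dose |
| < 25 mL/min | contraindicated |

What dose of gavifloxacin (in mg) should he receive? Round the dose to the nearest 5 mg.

50 mg

CrCl = (140 − 25) × 124.9 / (72 × 3.4) = 14363.5 / 244.80 ≈ 58.7 mL/min
CrCl ≈ 59 mL/min → bracket 45–74 mL/min.
40% of 120 mg = 48 mg → 50 mg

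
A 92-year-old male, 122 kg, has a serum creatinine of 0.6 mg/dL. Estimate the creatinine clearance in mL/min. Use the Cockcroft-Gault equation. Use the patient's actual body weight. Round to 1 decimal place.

CrCl = (140 − 92) × 122 / (72 × 0.6) = 5856.0 / 43.20 ≈ 135.6 mL/min

135.6 mL/min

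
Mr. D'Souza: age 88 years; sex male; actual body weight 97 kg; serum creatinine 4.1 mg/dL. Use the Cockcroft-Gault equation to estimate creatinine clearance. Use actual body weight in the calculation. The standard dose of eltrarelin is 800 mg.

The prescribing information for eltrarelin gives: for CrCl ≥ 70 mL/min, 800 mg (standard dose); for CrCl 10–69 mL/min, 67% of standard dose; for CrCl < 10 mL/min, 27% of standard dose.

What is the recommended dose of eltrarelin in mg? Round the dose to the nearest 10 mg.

CrCl = (140 − 88) × 97 / (72 × 4.1) = 5044.0 / 295.20 ≈ 17.1 mL/min
CrCl ≈ 17 mL/min → bracket 10–69 mL/min.
67% of 800 mg = 536 mg → 540 mg

540 mg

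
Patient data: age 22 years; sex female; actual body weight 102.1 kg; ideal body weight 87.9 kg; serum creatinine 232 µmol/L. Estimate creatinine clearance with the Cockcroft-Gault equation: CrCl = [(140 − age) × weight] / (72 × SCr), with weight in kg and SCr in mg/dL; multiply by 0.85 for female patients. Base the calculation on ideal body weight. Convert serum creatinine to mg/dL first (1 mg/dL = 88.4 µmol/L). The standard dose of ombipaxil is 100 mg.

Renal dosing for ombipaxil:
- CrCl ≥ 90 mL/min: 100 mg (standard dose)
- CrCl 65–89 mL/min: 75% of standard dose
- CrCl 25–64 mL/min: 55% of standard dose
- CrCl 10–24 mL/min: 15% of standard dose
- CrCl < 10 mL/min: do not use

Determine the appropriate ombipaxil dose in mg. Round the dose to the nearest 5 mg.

55 mg

SCr = 232 / 88.4 = 2.624 mg/dL
CrCl = (140 − 22) × 87.9 / (72 × 2.624) × 0.85 = 10372.2 / 188.93 × 0.85 ≈ 46.7 mL/min
CrCl ≈ 47 mL/min → bracket 25–64 mL/min.
55% of 100 mg = 55 mg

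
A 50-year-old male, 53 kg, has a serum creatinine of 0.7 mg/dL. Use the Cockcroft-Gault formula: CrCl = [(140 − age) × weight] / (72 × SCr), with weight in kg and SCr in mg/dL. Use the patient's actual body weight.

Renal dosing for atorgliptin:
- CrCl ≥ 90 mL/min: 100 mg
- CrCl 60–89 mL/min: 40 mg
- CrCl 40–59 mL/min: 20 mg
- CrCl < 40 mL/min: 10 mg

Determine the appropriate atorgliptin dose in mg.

CrCl = (140 − 50) × 53 / (72 × 0.7) = 4770.0 / 50.40 ≈ 94.6 mL/min
CrCl ≈ 95 mL/min → bracket ≥ 90 mL/min.
Dose for this bracket: 100 mg.

100 mg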